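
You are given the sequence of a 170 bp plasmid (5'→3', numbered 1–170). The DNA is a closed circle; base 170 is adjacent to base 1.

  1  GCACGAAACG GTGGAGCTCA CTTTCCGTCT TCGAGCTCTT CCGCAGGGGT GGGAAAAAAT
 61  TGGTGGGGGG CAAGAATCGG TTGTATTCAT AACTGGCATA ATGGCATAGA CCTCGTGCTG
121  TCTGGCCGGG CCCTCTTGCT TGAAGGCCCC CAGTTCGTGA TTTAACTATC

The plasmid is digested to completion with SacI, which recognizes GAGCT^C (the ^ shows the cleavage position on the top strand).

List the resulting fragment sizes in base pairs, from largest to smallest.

151, 19 bp

SacI sites (GAGCTC) start at positions 14, 33.
SacI cuts after base 5 of each site (before the last base), so after positions 18, 37.
Circular molecule, 2 cuts → 2 fragments:
  19–37 → 19 bp
  38–170 then 1–18 → 133 + 18 = 151 bp
Sorted largest to smallest: 151, 19 bp.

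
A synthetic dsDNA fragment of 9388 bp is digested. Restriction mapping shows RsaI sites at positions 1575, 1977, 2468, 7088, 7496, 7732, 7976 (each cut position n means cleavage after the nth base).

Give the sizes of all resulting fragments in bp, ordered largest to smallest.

4620, 1575, 1412, 491, 408, 402, 244, 236 bp

Linear molecule, 7 cuts → 8 fragments:
  1575 − 0 = 1575 bp
  1977 − 1575 = 402 bp
  2468 − 1977 = 491 bp
  7088 − 2468 = 4620 bp
  7496 − 7088 = 408 bp
  7732 − 7496 = 236 bp
  7976 − 7732 = 244 bp
  9388 − 7976 = 1412 bp
Sorted largest to smallest: 4620, 1575, 1412, 491, 408, 402, 244, 236 bp.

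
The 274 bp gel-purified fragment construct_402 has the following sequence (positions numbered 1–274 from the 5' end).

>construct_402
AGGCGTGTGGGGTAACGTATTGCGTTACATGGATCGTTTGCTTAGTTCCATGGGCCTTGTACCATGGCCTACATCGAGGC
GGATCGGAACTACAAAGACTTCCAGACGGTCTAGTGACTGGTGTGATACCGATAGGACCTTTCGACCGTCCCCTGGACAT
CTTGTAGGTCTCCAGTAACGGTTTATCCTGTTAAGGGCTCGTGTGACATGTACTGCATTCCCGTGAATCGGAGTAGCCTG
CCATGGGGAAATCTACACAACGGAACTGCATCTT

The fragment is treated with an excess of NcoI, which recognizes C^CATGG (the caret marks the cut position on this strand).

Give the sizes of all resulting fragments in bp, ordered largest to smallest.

179, 48, 33, 14 bp

NcoI sites (CCATGG) start at positions 48, 62, 241.
NcoI cuts after the first base of each site, so after positions 48, 62, 241.
Linear molecule, 3 cuts → 4 fragments:
  1–48 → 48 bp
  49–62 → 14 bp
  63–241 → 179 bp
  242–274 → 33 bp
Sorted largest to smallest: 179, 48, 33, 14 bp.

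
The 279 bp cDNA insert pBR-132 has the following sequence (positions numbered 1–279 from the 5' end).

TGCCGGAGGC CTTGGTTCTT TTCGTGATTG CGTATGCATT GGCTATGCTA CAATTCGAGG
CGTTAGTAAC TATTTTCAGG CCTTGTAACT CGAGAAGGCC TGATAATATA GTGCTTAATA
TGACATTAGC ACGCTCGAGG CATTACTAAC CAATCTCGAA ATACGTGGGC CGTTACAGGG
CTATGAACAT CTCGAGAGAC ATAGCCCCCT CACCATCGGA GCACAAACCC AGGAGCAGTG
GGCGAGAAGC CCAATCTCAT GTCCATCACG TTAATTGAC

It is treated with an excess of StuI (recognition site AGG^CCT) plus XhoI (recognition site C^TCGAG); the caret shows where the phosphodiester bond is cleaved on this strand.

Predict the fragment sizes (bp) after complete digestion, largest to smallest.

88, 71, 57, 36, 9, 9, 9 bp

StuI sites (AGGCCT) start at positions 7, 78, 96.
StuI cuts after base 3 of each site, so after positions 9, 80, 98.
XhoI sites (CTCGAG) start at positions 89, 134, 191.
XhoI cuts after the first base of each site, so after positions 89, 134, 191.
Combined cut positions: 9, 80, 89, 98, 134, 191.
Linear molecule, 6 cuts → 7 fragments:
  1–9 → 9 bp
  10–80 → 71 bp
  81–89 → 9 bp
  90–98 → 9 bp
  99–134 → 36 bp
  135–191 → 57 bp
  192–279 → 88 bp
Sorted largest to smallest: 88, 71, 57, 36, 9, 9, 9 bp.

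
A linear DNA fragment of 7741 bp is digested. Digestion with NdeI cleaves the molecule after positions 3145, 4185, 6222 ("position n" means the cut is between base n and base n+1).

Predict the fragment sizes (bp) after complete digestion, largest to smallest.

Linear molecule, 3 cuts → 4 fragments:
  3145 − 0 = 3145 bp
  4185 − 3145 = 1040 bp
  6222 − 4185 = 2037 bp
  7741 − 6222 = 1519 bp
Sorted largest to smallest: 3145, 2037, 1519, 1040 bp.

3145, 2037, 1519, 1040 bp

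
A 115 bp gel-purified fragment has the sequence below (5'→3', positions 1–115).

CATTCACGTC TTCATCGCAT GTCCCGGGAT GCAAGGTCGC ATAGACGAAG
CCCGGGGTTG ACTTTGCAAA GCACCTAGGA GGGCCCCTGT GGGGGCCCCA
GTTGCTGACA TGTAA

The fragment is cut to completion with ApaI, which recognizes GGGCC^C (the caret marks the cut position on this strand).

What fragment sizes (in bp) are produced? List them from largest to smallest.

ApaI sites (GGGCCC) start at positions 81, 93.
ApaI cuts after base 5 of each site (before the last base), so after positions 85, 97.
Linear molecule, 2 cuts → 3 fragments:
  1–85 → 85 bp
  86–97 → 12 bp
  98–115 → 18 bp
Sorted largest to smallest: 85, 18, 12 bp.

85, 18, 12 bp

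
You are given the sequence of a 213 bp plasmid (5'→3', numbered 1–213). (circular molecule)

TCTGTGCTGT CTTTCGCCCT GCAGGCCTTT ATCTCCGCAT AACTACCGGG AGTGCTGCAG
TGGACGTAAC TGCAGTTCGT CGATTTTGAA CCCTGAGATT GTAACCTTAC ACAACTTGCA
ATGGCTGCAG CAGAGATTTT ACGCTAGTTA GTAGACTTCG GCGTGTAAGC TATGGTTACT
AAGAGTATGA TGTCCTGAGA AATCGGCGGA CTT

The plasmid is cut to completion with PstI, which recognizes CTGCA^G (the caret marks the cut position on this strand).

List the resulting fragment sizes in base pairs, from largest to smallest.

107, 55, 36, 15 bp

PstI sites (CTGCAG) start at positions 19, 55, 70, 125.
PstI cuts after base 5 of each site (before the last base), so after positions 23, 59, 74, 129.
Circular molecule, 4 cuts → 4 fragments:
  24–59 → 36 bp
  60–74 → 15 bp
  75–129 → 55 bp
  130–213 then 1–23 → 84 + 23 = 107 bp
Sorted largest to smallest: 107, 55, 36, 15 bp.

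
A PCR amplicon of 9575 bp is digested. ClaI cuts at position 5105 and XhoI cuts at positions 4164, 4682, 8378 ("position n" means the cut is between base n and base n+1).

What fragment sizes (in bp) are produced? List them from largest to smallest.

Combined cut positions (sorted): 4164, 4682, 5105, 8378.
Linear molecule, 4 cuts → 5 fragments:
  4164 − 0 = 4164 bp
  4682 − 4164 = 518 bp
  5105 − 4682 = 423 bp
  8378 − 5105 = 3273 bp
  9575 − 8378 = 1197 bp
Sorted largest to smallest: 4164, 3273, 1197, 518, 423 bp.

4164, 3273, 1197, 518, 423 bp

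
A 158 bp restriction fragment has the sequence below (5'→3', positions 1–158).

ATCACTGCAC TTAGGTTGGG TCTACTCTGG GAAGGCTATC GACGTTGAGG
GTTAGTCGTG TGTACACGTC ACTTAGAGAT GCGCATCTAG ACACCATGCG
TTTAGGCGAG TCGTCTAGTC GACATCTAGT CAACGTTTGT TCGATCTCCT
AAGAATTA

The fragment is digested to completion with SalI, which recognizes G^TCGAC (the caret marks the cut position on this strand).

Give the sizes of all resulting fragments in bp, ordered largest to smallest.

The SalI site (GTCGAC) starts at position 118.
SalI cuts after the first base of each site, so after position 118.
Linear molecule, 1 cut → 2 fragments:
  1–118 → 118 bp
  119–158 → 40 bp
Sorted largest to smallest: 118, 40 bp.

118, 40 bp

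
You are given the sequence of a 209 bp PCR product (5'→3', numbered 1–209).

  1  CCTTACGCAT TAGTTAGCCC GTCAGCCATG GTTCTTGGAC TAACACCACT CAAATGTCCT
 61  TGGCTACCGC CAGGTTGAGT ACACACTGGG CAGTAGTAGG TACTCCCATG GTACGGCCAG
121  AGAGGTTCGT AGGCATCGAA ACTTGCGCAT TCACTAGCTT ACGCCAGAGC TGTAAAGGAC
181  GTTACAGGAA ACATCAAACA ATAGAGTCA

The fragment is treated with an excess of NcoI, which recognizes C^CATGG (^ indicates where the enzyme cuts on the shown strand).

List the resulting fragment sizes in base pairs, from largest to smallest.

NcoI sites (CCATGG) start at positions 26, 106.
NcoI cuts after the first base of each site, so after positions 26, 106.
Linear molecule, 2 cuts → 3 fragments:
  1–26 → 26 bp
  27–106 → 80 bp
  107–209 → 103 bp
Sorted largest to smallest: 103, 80, 26 bp.

103, 80, 26 bp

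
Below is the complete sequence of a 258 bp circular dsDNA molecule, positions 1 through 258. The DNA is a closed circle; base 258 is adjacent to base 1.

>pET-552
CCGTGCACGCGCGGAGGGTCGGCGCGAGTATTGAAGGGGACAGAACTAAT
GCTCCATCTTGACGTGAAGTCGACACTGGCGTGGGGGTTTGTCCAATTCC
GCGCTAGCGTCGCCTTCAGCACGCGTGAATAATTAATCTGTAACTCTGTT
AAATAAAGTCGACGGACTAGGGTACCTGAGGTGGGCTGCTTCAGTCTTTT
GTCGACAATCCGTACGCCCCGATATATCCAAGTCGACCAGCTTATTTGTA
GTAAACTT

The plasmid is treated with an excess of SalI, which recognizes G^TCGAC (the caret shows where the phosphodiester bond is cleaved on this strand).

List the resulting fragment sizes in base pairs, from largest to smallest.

95, 89, 43, 31 bp

SalI sites (GTCGAC) start at positions 69, 158, 201, 232.
SalI cuts after the first base of each site, so after positions 69, 158, 201, 232.
Circular molecule, 4 cuts → 4 fragments:
  70–158 → 89 bp
  159–201 → 43 bp
  202–232 → 31 bp
  233–258 then 1–69 → 26 + 69 = 95 bp
Sorted largest to smallest: 95, 89, 43, 31 bp.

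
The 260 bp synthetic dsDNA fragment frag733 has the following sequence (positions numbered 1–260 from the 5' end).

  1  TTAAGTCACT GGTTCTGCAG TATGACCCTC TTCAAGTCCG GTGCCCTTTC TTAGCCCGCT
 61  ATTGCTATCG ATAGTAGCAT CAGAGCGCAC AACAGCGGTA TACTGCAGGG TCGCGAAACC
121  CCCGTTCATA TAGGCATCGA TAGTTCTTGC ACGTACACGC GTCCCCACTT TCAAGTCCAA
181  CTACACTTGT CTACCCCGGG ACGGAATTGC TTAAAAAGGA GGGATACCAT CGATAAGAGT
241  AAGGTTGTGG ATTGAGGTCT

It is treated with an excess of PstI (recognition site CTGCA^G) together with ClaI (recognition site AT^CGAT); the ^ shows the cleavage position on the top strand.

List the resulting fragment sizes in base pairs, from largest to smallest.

PstI sites (CTGCAG) start at positions 15, 103.
PstI cuts after base 5 of each site (before the last base), so after positions 19, 107.
ClaI sites (ATCGAT) start at positions 67, 136, 229.
ClaI cuts after base 2 of each site, so after positions 68, 137, 230.
Combined cut positions: 19, 68, 107, 137, 230.
Linear molecule, 5 cuts → 6 fragments:
  1–19 → 19 bp
  20–68 → 49 bp
  69–107 → 39 bp
  108–137 → 30 bp
  138–230 → 93 bp
  231–260 → 30 bp
Sorted largest to smallest: 93, 49, 39, 30, 30, 19 bp.

93, 49, 39, 30, 30, 19 bp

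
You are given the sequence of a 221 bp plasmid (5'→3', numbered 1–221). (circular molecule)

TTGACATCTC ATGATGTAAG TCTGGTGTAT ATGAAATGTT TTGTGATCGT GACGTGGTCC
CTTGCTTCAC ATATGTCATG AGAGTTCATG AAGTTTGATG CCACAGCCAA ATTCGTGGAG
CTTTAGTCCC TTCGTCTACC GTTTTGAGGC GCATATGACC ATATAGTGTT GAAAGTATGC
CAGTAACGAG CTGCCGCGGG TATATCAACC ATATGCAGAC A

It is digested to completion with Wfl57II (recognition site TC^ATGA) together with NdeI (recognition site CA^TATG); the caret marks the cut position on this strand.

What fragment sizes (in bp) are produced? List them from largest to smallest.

Wfl57II sites (TCATGA) start at positions 9, 76, 86.
Wfl57II cuts after base 2 of each site, so after positions 10, 77, 87.
NdeI sites (CATATG) start at positions 70, 152, 210.
NdeI cuts after base 2 of each site, so after positions 71, 153, 211.
Combined cut positions: 10, 71, 77, 87, 153, 211.
Circular molecule, 6 cuts → 6 fragments:
  11–71 → 61 bp
  72–77 → 6 bp
  78–87 → 10 bp
  88–153 → 66 bp
  154–211 → 58 bp
  212–221 then 1–10 → 10 + 10 = 20 bp
Sorted largest to smallest: 66, 61, 58, 20, 10, 6 bp.

66, 61, 58, 20, 10, 6 bp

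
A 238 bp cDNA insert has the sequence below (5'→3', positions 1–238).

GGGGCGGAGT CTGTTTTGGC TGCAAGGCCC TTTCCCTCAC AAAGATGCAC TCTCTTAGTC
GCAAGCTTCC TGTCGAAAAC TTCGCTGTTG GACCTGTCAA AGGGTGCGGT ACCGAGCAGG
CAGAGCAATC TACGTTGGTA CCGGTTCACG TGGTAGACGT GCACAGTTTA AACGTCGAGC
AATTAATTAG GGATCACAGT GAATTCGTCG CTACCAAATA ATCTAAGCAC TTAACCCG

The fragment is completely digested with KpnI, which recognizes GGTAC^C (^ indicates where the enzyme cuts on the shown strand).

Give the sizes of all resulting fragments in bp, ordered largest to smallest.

KpnI sites (GGTACC) start at positions 108, 137.
KpnI cuts after base 5 of each site (before the last base), so after positions 112, 141.
Linear molecule, 2 cuts → 3 fragments:
  1–112 → 112 bp
  113–141 → 29 bp
  142–238 → 97 bp
Sorted largest to smallest: 112, 97, 29 bp.

112, 97, 29 bp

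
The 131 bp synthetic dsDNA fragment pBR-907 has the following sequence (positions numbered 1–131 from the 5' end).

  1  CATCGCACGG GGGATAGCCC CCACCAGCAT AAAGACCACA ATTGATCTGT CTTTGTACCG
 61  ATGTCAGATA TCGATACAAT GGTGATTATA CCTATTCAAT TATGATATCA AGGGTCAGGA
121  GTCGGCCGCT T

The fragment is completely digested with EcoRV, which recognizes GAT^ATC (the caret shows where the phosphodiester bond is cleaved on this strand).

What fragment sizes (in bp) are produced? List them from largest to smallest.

69, 37, 25 bp

EcoRV sites (GATATC) start at positions 67, 104.
EcoRV cuts after base 3 of each site, so after positions 69, 106.
Linear molecule, 2 cuts → 3 fragments:
  1–69 → 69 bp
  70–106 → 37 bp
  107–131 → 25 bp
Sorted largest to smallest: 69, 37, 25 bp.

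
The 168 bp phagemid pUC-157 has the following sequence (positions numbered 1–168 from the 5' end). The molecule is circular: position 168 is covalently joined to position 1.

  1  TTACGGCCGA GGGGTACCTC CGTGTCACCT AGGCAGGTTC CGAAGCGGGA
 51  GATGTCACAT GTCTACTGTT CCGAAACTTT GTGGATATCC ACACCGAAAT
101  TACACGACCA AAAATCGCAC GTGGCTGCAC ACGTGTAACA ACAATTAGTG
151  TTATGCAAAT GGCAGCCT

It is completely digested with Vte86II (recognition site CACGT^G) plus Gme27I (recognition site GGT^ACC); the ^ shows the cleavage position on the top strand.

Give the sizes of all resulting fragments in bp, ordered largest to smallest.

Vte86II sites (CACGTG) start at positions 118, 130.
Vte86II cuts after base 5 of each site (before the last base), so after positions 122, 134.
The Gme27I site (GGTACC) starts at position 13.
Gme27I cuts after base 3 of each site, so after position 15.
Combined cut positions: 15, 122, 134.
Circular molecule, 3 cuts → 3 fragments:
  16–122 → 107 bp
  123–134 → 12 bp
  135–168 then 1–15 → 34 + 15 = 49 bp
Sorted largest to smallest: 107, 49, 12 bp.

107, 49, 12 bp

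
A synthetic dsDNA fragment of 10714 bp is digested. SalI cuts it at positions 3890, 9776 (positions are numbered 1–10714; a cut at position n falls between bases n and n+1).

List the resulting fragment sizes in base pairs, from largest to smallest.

5886, 3890, 938 bp

Linear molecule, 2 cuts → 3 fragments:
  3890 − 0 = 3890 bp
  9776 − 3890 = 5886 bp
  10714 − 9776 = 938 bp
Sorted largest to smallest: 5886, 3890, 938 bp.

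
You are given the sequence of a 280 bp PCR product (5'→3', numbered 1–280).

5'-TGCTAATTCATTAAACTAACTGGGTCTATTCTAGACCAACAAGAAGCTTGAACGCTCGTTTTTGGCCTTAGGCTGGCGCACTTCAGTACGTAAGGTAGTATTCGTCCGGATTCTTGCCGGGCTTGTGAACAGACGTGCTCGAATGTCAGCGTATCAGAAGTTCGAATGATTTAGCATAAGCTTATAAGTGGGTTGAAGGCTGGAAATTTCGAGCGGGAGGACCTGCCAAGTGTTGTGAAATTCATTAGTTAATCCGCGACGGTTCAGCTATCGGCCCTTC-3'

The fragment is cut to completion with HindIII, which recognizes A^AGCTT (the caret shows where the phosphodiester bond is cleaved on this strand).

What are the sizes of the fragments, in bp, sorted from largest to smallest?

134, 102, 44 bp

HindIII sites (AAGCTT) start at positions 44, 178.
HindIII cuts after the first base of each site, so after positions 44, 178.
Linear molecule, 2 cuts → 3 fragments:
  1–44 → 44 bp
  45–178 → 134 bp
  179–280 → 102 bp
Sorted largest to smallest: 134, 102, 44 bp.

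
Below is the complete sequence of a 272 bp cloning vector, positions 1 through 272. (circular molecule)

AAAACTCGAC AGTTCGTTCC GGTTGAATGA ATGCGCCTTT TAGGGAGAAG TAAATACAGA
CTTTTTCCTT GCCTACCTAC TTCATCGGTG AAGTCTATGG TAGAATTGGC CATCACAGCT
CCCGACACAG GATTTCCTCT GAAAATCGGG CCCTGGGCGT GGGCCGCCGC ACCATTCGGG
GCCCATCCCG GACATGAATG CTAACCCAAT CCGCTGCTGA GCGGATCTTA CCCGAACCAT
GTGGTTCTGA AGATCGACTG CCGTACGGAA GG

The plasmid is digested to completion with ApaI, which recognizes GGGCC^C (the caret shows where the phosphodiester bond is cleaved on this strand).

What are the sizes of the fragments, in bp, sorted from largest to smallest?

ApaI sites (GGGCCC) start at positions 148, 179.
ApaI cuts after base 5 of each site (before the last base), so after positions 152, 183.
Circular molecule, 2 cuts → 2 fragments:
  153–183 → 31 bp
  184–272 then 1–152 → 89 + 152 = 241 bp
Sorted largest to smallest: 241, 31 bp.

241, 31 bp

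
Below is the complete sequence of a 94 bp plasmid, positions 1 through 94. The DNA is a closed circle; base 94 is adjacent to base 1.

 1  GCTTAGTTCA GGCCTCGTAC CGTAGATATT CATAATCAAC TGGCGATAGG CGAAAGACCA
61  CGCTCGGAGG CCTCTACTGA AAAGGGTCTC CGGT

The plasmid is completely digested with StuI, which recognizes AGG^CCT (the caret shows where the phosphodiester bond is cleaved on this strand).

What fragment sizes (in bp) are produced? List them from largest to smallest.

StuI sites (AGGCCT) start at positions 10, 68.
StuI cuts after base 3 of each site, so after positions 12, 70.
Circular molecule, 2 cuts → 2 fragments:
  13–70 → 58 bp
  71–94 then 1–12 → 24 + 12 = 36 bp
Sorted largest to smallest: 58, 36 bp.

58, 36 bp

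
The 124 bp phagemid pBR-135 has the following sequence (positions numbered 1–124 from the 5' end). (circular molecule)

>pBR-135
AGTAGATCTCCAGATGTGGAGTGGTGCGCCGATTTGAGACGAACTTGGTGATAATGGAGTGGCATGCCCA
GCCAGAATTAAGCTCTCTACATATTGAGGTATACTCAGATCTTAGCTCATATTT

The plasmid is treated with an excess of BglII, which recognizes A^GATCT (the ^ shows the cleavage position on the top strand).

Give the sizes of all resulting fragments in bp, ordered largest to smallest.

103, 21 bp

BglII sites (AGATCT) start at positions 4, 107.
BglII cuts after the first base of each site, so after positions 4, 107.
Circular molecule, 2 cuts → 2 fragments:
  5–107 → 103 bp
  108–124 then 1–4 → 17 + 4 = 21 bp
Sorted largest to smallest: 103, 21 bp.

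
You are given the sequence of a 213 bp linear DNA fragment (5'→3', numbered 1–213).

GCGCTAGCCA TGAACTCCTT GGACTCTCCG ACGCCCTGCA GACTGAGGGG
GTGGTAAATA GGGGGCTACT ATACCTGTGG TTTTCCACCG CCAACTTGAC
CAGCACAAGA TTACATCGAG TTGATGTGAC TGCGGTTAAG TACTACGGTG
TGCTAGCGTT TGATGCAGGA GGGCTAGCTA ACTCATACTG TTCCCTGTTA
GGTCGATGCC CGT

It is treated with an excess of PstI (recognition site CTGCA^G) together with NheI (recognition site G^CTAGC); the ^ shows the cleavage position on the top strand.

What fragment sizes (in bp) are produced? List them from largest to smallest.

112, 40, 37, 21, 3 bp

The PstI site (CTGCAG) starts at position 36.
PstI cuts after base 5 of each site (before the last base), so after position 40.
NheI sites (GCTAGC) start at positions 3, 152, 173.
NheI cuts after the first base of each site, so after positions 3, 152, 173.
Combined cut positions: 3, 40, 152, 173.
Linear molecule, 4 cuts → 5 fragments:
  1–3 → 3 bp
  4–40 → 37 bp
  41–152 → 112 bp
  153–173 → 21 bp
  174–213 → 40 bp
Sorted largest to smallest: 112, 40, 37, 21, 3 bp.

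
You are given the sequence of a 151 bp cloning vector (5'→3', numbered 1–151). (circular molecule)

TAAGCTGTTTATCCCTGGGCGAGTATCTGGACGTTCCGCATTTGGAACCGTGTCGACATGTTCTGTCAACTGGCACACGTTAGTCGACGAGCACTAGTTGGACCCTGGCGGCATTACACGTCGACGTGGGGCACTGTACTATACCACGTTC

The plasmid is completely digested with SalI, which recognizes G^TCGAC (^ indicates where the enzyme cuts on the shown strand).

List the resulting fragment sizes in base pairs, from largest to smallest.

83, 37, 31 bp

SalI sites (GTCGAC) start at positions 52, 83, 120.
SalI cuts after the first base of each site, so after positions 52, 83, 120.
Circular molecule, 3 cuts → 3 fragments:
  53–83 → 31 bp
  84–120 → 37 bp
  121–151 then 1–52 → 31 + 52 = 83 bp
Sorted largest to smallest: 83, 37, 31 bp.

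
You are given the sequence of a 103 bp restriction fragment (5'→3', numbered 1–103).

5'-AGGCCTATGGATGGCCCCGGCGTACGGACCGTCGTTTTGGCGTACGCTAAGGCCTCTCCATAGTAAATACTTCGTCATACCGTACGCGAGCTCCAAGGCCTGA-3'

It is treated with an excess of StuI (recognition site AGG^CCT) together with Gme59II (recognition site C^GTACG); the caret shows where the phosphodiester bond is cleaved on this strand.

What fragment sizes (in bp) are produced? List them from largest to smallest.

StuI sites (AGGCCT) start at positions 1, 50, 96.
StuI cuts after base 3 of each site, so after positions 3, 52, 98.
Gme59II sites (CGTACG) start at positions 21, 41, 81.
Gme59II cuts after the first base of each site, so after positions 21, 41, 81.
Combined cut positions: 3, 21, 41, 52, 81, 98.
Linear molecule, 6 cuts → 7 fragments:
  1–3 → 3 bp
  4–21 → 18 bp
  22–41 → 20 bp
  42–52 → 11 bp
  53–81 → 29 bp
  82–98 → 17 bp
  99–103 → 5 bp
Sorted largest to smallest: 29, 20, 18, 17, 11, 5, 3 bp.

29, 20, 18, 17, 11, 5, 3 bp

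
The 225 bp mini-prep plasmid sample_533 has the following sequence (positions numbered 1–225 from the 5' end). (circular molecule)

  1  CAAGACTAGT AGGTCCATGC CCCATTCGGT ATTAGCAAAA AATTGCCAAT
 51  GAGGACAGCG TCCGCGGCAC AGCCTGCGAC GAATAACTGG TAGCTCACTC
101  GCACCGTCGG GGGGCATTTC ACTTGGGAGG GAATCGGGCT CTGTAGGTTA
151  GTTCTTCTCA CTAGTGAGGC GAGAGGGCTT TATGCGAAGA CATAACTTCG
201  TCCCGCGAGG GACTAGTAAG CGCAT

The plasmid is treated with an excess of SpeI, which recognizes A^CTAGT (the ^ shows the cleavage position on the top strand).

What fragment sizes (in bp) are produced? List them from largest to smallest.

155, 52, 18 bp

SpeI sites (ACTAGT) start at positions 5, 160, 212.
SpeI cuts after the first base of each site, so after positions 5, 160, 212.
Circular molecule, 3 cuts → 3 fragments:
  6–160 → 155 bp
  161–212 → 52 bp
  213–225 then 1–5 → 13 + 5 = 18 bp
Sorted largest to smallest: 155, 52, 18 bp.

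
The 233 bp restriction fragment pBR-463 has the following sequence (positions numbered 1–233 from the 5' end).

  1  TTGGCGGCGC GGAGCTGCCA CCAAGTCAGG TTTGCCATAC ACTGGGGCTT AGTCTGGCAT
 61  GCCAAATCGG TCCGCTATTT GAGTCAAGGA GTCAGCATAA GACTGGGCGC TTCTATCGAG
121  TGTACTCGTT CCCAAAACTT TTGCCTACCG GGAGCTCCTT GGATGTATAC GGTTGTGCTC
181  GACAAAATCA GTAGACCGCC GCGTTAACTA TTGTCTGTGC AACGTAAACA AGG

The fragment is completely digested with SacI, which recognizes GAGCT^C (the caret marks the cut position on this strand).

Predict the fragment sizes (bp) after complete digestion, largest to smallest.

156, 77 bp

The SacI site (GAGCTC) starts at position 152.
SacI cuts after base 5 of each site (before the last base), so after position 156.
Linear molecule, 1 cut → 2 fragments:
  1–156 → 156 bp
  157–233 → 77 bp
Sorted largest to smallest: 156, 77 bp.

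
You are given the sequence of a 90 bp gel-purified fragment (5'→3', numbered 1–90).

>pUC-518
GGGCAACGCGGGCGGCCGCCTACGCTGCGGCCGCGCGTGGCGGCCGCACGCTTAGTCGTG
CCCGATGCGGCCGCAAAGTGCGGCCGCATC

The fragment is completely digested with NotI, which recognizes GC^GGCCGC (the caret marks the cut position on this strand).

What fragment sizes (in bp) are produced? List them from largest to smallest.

NotI sites (GCGGCCGC) start at positions 12, 27, 40, 67, 80.
NotI cuts after base 2 of each site, so after positions 13, 28, 41, 68, 81.
Linear molecule, 5 cuts → 6 fragments:
  1–13 → 13 bp
  14–28 → 15 bp
  29–41 → 13 bp
  42–68 → 27 bp
  69–81 → 13 bp
  82–90 → 9 bp
Sorted largest to smallest: 27, 15, 13, 13, 13, 9 bp.

27, 15, 13, 13, 13, 9 bp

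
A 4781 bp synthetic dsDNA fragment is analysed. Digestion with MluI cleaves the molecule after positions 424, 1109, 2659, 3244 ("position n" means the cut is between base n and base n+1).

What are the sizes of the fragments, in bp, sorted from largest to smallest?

1550, 1537, 685, 585, 424 bp

Linear molecule, 4 cuts → 5 fragments:
  424 − 0 = 424 bp
  1109 − 424 = 685 bp
  2659 − 1109 = 1550 bp
  3244 − 2659 = 585 bp
  4781 − 3244 = 1537 bp
Sorted largest to smallest: 1550, 1537, 685, 585, 424 bp.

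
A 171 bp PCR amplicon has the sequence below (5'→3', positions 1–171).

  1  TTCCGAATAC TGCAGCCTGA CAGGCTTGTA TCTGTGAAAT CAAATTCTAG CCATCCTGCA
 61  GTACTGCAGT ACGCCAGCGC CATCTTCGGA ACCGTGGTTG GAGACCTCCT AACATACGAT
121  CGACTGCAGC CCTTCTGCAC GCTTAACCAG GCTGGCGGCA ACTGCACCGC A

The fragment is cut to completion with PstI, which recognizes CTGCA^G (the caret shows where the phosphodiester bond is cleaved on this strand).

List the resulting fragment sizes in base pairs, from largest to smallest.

PstI sites (CTGCAG) start at positions 10, 56, 64, 124.
PstI cuts after base 5 of each site (before the last base), so after positions 14, 60, 68, 128.
Linear molecule, 4 cuts → 5 fragments:
  1–14 → 14 bp
  15–60 → 46 bp
  61–68 → 8 bp
  69–128 → 60 bp
  129–171 → 43 bp
Sorted largest to smallest: 60, 46, 43, 14, 8 bp.

60, 46, 43, 14, 8 bp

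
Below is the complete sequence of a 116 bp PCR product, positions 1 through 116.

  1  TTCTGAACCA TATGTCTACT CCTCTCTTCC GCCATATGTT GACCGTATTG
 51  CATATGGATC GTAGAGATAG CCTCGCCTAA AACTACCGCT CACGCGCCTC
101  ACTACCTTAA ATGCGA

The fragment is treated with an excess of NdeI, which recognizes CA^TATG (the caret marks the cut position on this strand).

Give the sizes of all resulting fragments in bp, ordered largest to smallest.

64, 24, 18, 10 bp

NdeI sites (CATATG) start at positions 9, 33, 51.
NdeI cuts after base 2 of each site, so after positions 10, 34, 52.
Linear molecule, 3 cuts → 4 fragments:
  1–10 → 10 bp
  11–34 → 24 bp
  35–52 → 18 bp
  53–116 → 64 bp
Sorted largest to smallest: 64, 24, 18, 10 bp.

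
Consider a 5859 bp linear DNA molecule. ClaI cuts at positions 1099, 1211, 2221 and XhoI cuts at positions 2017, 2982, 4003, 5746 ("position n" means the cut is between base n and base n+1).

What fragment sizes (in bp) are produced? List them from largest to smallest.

1743, 1099, 1021, 806, 761, 204, 113, 112 bp

Combined cut positions (sorted): 1099, 1211, 2017, 2221, 2982, 4003, 5746.
Linear molecule, 7 cuts → 8 fragments:
  1099 − 0 = 1099 bp
  1211 − 1099 = 112 bp
  2017 − 1211 = 806 bp
  2221 − 2017 = 204 bp
  2982 − 2221 = 761 bp
  4003 − 2982 = 1021 bp
  5746 − 4003 = 1743 bp
  5859 − 5746 = 113 bp
Sorted largest to smallest: 1743, 1099, 1021, 806, 761, 204, 113, 112 bp.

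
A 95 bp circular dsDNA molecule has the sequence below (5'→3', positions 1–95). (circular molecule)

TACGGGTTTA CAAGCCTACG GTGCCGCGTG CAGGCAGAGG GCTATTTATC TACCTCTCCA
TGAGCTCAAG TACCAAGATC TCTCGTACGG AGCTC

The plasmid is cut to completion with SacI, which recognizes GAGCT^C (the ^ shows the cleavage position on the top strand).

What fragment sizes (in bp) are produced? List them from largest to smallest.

67, 28 bp

SacI sites (GAGCTC) start at positions 62, 90.
SacI cuts after base 5 of each site (before the last base), so after positions 66, 94.
Circular molecule, 2 cuts → 2 fragments:
  67–94 → 28 bp
  95–95 then 1–66 → 1 + 66 = 67 bp
Sorted largest to smallest: 67, 28 bp.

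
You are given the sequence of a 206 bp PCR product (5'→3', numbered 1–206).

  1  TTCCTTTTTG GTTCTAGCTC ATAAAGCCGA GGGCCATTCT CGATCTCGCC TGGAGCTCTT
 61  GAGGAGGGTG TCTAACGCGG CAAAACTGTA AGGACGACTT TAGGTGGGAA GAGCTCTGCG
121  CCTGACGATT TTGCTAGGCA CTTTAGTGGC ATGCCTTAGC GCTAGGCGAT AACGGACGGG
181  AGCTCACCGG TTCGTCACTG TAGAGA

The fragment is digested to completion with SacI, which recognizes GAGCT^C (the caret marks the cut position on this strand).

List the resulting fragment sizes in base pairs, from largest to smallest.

69, 58, 57, 22 bp

SacI sites (GAGCTC) start at positions 53, 111, 180.
SacI cuts after base 5 of each site (before the last base), so after positions 57, 115, 184.
Linear molecule, 3 cuts → 4 fragments:
  1–57 → 57 bp
  58–115 → 58 bp
  116–184 → 69 bp
  185–206 → 22 bp
Sorted largest to smallest: 69, 58, 57, 22 bp.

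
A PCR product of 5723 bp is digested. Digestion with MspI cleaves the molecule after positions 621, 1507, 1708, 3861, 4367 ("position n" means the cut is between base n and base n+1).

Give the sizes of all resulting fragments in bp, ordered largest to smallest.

Linear molecule, 5 cuts → 6 fragments:
  621 − 0 = 621 bp
  1507 − 621 = 886 bp
  1708 − 1507 = 201 bp
  3861 − 1708 = 2153 bp
  4367 − 3861 = 506 bp
  5723 − 4367 = 1356 bp
Sorted largest to smallest: 2153, 1356, 886, 621, 506, 201 bp.

2153, 1356, 886, 621, 506, 201 bp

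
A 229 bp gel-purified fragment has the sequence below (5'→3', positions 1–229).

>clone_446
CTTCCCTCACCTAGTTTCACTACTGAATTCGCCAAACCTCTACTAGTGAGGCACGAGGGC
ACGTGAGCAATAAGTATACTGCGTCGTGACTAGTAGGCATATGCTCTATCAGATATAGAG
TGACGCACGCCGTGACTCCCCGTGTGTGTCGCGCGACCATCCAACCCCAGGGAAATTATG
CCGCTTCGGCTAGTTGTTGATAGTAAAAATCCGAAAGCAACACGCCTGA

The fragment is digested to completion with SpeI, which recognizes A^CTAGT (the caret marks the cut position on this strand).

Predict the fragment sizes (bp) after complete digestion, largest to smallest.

SpeI sites (ACTAGT) start at positions 42, 89.
SpeI cuts after the first base of each site, so after positions 42, 89.
Linear molecule, 2 cuts → 3 fragments:
  1–42 → 42 bp
  43–89 → 47 bp
  90–229 → 140 bp
Sorted largest to smallest: 140, 47, 42 bp.

140, 47, 42 bp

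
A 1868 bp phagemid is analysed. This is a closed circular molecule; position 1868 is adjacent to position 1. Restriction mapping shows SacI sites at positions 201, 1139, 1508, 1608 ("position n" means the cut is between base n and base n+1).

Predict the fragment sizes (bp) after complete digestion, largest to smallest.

Circular molecule, 4 cuts → 4 fragments:
  1139 − 201 = 938 bp
  1508 − 1139 = 369 bp
  1608 − 1508 = 100 bp
  wrap: 1868 − 1608 + 201 = 461 bp
Sorted largest to smallest: 938, 461, 369, 100 bp.

938, 461, 369, 100 bp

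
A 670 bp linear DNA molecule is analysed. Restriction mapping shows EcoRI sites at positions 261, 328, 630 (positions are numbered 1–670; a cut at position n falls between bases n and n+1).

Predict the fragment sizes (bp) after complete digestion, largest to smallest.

Linear molecule, 3 cuts → 4 fragments:
  261 − 0 = 261 bp
  328 − 261 = 67 bp
  630 − 328 = 302 bp
  670 − 630 = 40 bp
Sorted largest to smallest: 302, 261, 67, 40 bp.

302, 261, 67, 40 bp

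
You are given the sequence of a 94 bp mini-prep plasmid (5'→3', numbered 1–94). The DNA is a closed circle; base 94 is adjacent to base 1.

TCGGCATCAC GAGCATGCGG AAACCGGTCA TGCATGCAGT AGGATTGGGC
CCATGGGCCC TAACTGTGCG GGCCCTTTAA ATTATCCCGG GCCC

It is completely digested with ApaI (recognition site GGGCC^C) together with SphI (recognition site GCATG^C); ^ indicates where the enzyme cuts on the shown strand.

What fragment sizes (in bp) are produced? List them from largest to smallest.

19, 19, 18, 15, 15, 8 bp

ApaI sites (GGGCCC) start at positions 47, 55, 70, 89.
ApaI cuts after base 5 of each site (before the last base), so after positions 51, 59, 74, 93.
SphI sites (GCATGC) start at positions 13, 32.
SphI cuts after base 5 of each site (before the last base), so after positions 17, 36.
Combined cut positions: 17, 36, 51, 59, 74, 93.
Circular molecule, 6 cuts → 6 fragments:
  18–36 → 19 bp
  37–51 → 15 bp
  52–59 → 8 bp
  60–74 → 15 bp
  75–93 → 19 bp
  94–94 then 1–17 → 1 + 17 = 18 bp
Sorted largest to smallest: 19, 19, 18, 15, 15, 8 bp.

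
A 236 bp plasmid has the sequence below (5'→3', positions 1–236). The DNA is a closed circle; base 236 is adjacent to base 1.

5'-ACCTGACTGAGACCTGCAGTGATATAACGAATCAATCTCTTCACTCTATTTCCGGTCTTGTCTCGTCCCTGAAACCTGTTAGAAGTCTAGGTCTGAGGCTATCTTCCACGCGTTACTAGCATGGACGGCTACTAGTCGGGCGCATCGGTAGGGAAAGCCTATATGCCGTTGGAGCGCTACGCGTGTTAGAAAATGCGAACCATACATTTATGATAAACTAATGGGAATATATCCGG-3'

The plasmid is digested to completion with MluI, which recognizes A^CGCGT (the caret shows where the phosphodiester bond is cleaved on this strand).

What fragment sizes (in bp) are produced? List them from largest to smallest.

MluI sites (ACGCGT) start at positions 108, 179.
MluI cuts after the first base of each site, so after positions 108, 179.
Circular molecule, 2 cuts → 2 fragments:
  109–179 → 71 bp
  180–236 then 1–108 → 57 + 108 = 165 bp
Sorted largest to smallest: 165, 71 bp.

165, 71 bp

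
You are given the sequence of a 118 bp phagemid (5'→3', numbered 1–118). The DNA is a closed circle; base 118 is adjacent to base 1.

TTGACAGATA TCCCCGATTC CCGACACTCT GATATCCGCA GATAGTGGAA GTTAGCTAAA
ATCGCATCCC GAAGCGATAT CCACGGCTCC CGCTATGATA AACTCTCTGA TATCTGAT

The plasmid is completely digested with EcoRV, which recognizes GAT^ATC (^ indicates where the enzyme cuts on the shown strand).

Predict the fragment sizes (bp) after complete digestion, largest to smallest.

EcoRV sites (GATATC) start at positions 7, 31, 76, 109.
EcoRV cuts after base 3 of each site, so after positions 9, 33, 78, 111.
Circular molecule, 4 cuts → 4 fragments:
  10–33 → 24 bp
  34–78 → 45 bp
  79–111 → 33 bp
  112–118 then 1–9 → 7 + 9 = 16 bp
Sorted largest to smallest: 45, 33, 24, 16 bp.

45, 33, 24, 16 bp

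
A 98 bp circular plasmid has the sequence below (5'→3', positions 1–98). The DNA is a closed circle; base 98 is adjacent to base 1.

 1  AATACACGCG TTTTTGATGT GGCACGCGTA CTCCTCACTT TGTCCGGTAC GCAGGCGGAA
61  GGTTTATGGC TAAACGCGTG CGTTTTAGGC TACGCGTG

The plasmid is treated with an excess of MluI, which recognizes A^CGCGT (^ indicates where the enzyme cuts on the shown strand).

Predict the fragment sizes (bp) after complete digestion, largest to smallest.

50, 18, 18, 12 bp

MluI sites (ACGCGT) start at positions 6, 24, 74, 92.
MluI cuts after the first base of each site, so after positions 6, 24, 74, 92.
Circular molecule, 4 cuts → 4 fragments:
  7–24 → 18 bp
  25–74 → 50 bp
  75–92 → 18 bp
  93–98 then 1–6 → 6 + 6 = 12 bp
Sorted largest to smallest: 50, 18, 18, 12 bp.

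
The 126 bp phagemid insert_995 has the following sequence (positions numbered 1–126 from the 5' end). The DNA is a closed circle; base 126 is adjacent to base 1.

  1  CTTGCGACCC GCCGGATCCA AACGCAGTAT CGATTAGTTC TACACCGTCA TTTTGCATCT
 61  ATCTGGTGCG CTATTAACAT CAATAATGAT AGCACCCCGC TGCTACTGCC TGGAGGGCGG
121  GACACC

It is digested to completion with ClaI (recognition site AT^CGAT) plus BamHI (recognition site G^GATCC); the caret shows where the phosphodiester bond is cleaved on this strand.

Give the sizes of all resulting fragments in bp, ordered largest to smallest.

110, 16 bp

The ClaI site (ATCGAT) starts at position 29.
ClaI cuts after base 2 of each site, so after position 30.
The BamHI site (GGATCC) starts at position 14.
BamHI cuts after the first base of each site, so after position 14.
Combined cut positions: 14, 30.
Circular molecule, 2 cuts → 2 fragments:
  15–30 → 16 bp
  31–126 then 1–14 → 96 + 14 = 110 bp
Sorted largest to smallest: 110, 16 bp.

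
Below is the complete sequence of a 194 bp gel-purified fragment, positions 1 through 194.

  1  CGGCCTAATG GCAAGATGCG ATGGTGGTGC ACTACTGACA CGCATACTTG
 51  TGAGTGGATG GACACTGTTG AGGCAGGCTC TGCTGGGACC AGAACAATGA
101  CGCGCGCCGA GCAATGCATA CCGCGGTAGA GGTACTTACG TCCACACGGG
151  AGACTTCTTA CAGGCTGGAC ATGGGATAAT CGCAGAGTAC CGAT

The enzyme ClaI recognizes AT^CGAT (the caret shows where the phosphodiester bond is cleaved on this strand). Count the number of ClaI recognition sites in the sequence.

No occurrence of ATCGAT is present in the sequence.
ClaI does not cut: 0 sites.

0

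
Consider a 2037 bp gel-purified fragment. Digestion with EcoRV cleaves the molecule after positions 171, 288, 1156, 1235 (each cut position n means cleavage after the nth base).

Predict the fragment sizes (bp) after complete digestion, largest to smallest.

868, 802, 171, 117, 79 bp

Linear molecule, 4 cuts → 5 fragments:
  171 − 0 = 171 bp
  288 − 171 = 117 bp
  1156 − 288 = 868 bp
  1235 − 1156 = 79 bp
  2037 − 1235 = 802 bp
Sorted largest to smallest: 868, 802, 171, 117, 79 bp.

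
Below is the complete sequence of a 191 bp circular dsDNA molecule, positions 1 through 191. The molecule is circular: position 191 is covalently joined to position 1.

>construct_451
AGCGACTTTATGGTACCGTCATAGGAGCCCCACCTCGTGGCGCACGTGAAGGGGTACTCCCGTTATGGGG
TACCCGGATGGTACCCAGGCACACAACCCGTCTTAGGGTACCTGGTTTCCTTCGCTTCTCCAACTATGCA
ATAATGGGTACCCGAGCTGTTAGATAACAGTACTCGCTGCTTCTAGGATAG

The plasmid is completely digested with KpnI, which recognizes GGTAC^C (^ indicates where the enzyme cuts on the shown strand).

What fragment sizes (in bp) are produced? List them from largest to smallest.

57, 56, 40, 27, 11 bp

KpnI sites (GGTACC) start at positions 12, 69, 80, 107, 147.
KpnI cuts after base 5 of each site (before the last base), so after positions 16, 73, 84, 111, 151.
Circular molecule, 5 cuts → 5 fragments:
  17–73 → 57 bp
  74–84 → 11 bp
  85–111 → 27 bp
  112–151 → 40 bp
  152–191 then 1–16 → 40 + 16 = 56 bp
Sorted largest to smallest: 57, 56, 40, 27, 11 bp.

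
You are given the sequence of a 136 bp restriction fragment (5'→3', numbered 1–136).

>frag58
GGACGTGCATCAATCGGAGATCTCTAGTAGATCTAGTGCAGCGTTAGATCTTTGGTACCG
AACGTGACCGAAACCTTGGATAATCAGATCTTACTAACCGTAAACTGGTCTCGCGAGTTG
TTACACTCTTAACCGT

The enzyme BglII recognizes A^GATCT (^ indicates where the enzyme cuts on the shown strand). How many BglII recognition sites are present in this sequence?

AGATCT occurs starting at positions 18, 29, 46, 86.
BglII cuts at 4 sites.

4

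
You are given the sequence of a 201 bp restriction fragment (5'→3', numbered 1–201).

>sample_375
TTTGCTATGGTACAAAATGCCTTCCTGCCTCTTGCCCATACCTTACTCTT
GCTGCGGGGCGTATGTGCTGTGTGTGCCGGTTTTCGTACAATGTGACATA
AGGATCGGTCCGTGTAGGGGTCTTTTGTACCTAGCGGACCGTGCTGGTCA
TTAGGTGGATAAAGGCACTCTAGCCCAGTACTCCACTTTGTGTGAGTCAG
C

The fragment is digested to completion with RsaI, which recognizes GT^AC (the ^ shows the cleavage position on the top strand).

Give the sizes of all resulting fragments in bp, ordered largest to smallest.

RsaI sites (GTAC) start at positions 10, 86, 127, 178.
RsaI cuts after base 2 of each site, so after positions 11, 87, 128, 179.
Linear molecule, 4 cuts → 5 fragments:
  1–11 → 11 bp
  12–87 → 76 bp
  88–128 → 41 bp
  129–179 → 51 bp
  180–201 → 22 bp
Sorted largest to smallest: 76, 51, 41, 22, 11 bp.

76, 51, 41, 22, 11 bp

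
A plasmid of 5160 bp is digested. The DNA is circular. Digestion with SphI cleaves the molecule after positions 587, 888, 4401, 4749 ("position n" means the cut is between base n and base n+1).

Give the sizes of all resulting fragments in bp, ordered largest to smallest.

Circular molecule, 4 cuts → 4 fragments:
  888 − 587 = 301 bp
  4401 − 888 = 3513 bp
  4749 − 4401 = 348 bp
  wrap: 5160 − 4749 + 587 = 998 bp
Sorted largest to smallest: 3513, 998, 348, 301 bp.

3513, 998, 348, 301 bp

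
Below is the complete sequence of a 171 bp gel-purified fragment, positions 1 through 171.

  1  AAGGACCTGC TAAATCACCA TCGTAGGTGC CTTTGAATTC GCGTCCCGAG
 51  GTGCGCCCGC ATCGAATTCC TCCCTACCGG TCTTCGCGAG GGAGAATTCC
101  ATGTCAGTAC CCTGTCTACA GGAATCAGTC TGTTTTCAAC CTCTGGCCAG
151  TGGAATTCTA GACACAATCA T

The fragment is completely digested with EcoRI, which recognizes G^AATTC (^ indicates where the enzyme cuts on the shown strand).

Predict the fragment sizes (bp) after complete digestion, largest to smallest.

EcoRI sites (GAATTC) start at positions 35, 64, 94, 153.
EcoRI cuts after the first base of each site, so after positions 35, 64, 94, 153.
Linear molecule, 4 cuts → 5 fragments:
  1–35 → 35 bp
  36–64 → 29 bp
  65–94 → 30 bp
  95–153 → 59 bp
  154–171 → 18 bp
Sorted largest to smallest: 59, 35, 30, 29, 18 bp.

59, 35, 30, 29, 18 bp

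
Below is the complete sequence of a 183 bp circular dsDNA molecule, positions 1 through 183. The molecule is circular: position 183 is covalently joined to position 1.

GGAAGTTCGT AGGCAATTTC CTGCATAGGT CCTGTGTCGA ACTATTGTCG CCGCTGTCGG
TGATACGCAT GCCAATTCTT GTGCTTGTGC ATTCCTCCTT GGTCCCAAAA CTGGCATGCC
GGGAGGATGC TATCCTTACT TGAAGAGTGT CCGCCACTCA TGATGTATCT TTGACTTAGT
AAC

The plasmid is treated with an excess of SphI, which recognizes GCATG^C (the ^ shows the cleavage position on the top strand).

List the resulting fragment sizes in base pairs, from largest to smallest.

136, 47 bp

SphI sites (GCATGC) start at positions 67, 114.
SphI cuts after base 5 of each site (before the last base), so after positions 71, 118.
Circular molecule, 2 cuts → 2 fragments:
  72–118 → 47 bp
  119–183 then 1–71 → 65 + 71 = 136 bp
Sorted largest to smallest: 136, 47 bp.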